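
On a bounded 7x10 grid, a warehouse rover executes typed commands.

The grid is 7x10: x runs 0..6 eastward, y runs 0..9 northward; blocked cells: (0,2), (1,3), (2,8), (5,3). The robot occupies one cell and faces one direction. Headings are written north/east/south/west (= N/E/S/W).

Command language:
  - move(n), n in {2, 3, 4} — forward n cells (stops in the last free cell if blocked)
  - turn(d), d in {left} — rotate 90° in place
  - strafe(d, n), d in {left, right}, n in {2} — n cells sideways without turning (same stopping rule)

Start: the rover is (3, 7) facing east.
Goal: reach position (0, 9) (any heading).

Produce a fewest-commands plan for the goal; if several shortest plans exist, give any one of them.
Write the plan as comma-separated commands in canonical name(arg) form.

initial: (3, 7) facing east
1. strafe(left, 2) → (3, 9) facing east
2. turn(left) → (3, 9) facing north
3. strafe(left, 2) → (1, 9) facing north
4. strafe(left, 2) → (0, 9) facing north
minimal: 4 command(s), checked below 4.

strafe(left, 2), turn(left), strafe(left, 2), strafe(left, 2)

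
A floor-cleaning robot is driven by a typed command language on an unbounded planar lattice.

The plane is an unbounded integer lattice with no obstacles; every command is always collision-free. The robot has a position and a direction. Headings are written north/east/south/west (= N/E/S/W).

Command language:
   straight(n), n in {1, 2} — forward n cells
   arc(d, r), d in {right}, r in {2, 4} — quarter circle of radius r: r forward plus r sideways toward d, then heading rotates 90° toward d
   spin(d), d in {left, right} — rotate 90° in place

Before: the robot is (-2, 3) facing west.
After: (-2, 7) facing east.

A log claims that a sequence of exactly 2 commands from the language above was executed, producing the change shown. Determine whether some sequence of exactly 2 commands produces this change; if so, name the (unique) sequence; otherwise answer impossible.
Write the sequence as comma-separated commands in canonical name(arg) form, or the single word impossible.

key: position moved to (-2,7) AND the heading swung to E — translation plus rotation needed
initial: (-2, 3) facing west
t=1 arc(right, 2) ⇒ (-4, 5) facing north
t=2 arc(right, 2) ⇒ (-2, 7) facing east
uniquely the one of 36 2-step routes that fits.

arc(right, 2), arc(right, 2)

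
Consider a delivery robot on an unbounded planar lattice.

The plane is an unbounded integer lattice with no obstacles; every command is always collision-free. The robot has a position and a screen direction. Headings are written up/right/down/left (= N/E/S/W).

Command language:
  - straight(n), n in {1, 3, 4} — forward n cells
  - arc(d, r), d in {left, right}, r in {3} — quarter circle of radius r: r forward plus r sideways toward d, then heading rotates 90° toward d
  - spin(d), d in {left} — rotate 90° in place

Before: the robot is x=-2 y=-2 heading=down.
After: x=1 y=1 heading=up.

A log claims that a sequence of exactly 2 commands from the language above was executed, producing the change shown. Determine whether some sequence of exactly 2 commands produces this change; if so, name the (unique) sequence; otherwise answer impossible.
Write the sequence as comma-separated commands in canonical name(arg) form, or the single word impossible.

key: cell and facing (now N) both changed — the 2 commands mix motion and turning
start: x=-2 y=-2 heading=down
1. spin(left) → x=-2 y=-2 heading=right
2. arc(left, 3) → x=1 y=1 heading=up
uniquely the one of 36 2-step routes that fits.

spin(left), arc(left, 3)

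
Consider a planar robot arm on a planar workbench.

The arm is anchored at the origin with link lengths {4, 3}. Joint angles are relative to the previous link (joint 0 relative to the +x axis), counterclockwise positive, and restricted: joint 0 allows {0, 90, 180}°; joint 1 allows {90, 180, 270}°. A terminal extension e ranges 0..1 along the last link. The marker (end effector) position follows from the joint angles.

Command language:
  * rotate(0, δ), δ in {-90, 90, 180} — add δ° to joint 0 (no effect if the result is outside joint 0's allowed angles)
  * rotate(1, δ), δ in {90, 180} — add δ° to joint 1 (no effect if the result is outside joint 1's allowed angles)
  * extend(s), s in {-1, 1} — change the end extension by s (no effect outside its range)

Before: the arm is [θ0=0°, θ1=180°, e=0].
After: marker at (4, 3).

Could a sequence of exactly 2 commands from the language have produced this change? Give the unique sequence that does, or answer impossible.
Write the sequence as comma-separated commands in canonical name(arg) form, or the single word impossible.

key: order matters: swapping rotate(1, 90) and rotate(1, 180) lands elsewhere
t0: [θ0=0°, θ1=180°, e=0]
step 1 (rotate(1, 90)): [θ0=0°, θ1=270°, e=0]
step 2 (rotate(1, 180)): [θ0=0°, θ1=90°, e=0]
no other 2-command option fits: unique.

rotate(1, 90), rotate(1, 180)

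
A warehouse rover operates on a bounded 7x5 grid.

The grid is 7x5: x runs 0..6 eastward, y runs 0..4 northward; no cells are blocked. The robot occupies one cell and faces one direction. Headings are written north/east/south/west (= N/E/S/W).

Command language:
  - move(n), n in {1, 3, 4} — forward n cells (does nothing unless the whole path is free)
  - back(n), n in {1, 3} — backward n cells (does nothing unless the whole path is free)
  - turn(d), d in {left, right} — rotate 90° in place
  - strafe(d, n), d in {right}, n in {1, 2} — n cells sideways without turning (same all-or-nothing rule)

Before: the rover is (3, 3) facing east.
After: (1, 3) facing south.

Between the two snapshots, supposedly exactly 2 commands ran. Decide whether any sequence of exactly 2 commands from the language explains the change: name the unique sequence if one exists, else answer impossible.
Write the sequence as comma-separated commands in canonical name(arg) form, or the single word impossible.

turn(right), strafe(right, 2)

key: running strafe(right, 2) before turn(right) would end elsewhere — order is forced
begin: (3, 3) facing east
1. turn(right) → (3, 3) facing south
2. strafe(right, 2) → (1, 3) facing south
uniquely the one of 81 2-step routes that fits.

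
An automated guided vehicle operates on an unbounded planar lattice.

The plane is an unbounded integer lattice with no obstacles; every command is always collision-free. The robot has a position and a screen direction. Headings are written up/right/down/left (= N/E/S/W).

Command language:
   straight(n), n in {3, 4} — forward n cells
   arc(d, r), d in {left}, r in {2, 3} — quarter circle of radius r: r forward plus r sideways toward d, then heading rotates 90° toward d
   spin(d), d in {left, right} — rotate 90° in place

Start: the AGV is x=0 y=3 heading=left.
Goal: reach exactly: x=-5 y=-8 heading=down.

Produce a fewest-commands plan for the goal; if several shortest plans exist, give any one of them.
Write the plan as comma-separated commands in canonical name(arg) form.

arc(left, 2), spin(right), arc(left, 3), straight(3), straight(3)

start: x=0 y=3 heading=left
step 1 (arc(left, 2)): x=-2 y=1 heading=down
step 2 (spin(right)): x=-2 y=1 heading=left
step 3 (arc(left, 3)): x=-5 y=-2 heading=down
step 4 (straight(3)): x=-5 y=-5 heading=down
step 5 (straight(3)): x=-5 y=-8 heading=down
minimal: 5 command(s), checked below 5.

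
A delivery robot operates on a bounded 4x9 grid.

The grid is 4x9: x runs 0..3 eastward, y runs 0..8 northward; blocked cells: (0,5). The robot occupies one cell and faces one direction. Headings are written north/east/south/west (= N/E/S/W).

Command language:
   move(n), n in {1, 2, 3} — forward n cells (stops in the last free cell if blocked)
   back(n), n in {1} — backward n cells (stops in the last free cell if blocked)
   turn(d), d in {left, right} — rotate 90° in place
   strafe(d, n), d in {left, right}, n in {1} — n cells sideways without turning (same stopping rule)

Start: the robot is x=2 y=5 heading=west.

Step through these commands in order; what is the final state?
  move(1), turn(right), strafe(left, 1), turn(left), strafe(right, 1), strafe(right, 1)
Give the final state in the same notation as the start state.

x=1 y=7 heading=west

begin: x=2 y=5 heading=west
t=1 move(1) ⇒ x=1 y=5 heading=west
t=2 turn(right) ⇒ x=1 y=5 heading=north
t=3 strafe(left, 1) ⇒ x=1 y=5 heading=north
t=4 turn(left) ⇒ x=1 y=5 heading=west
t=5 strafe(right, 1) ⇒ x=1 y=6 heading=west
t=6 strafe(right, 1) ⇒ x=1 y=7 heading=west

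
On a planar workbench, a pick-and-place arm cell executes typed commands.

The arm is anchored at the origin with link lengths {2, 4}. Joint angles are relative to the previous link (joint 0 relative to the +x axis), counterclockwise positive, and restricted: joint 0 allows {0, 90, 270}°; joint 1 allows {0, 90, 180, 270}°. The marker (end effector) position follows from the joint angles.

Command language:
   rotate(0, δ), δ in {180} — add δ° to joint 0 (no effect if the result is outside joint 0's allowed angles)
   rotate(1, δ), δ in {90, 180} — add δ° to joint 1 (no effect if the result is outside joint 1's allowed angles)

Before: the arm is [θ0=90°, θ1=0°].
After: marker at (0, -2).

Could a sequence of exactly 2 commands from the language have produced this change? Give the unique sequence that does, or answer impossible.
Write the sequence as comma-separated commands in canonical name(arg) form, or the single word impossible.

start: [θ0=90°, θ1=0°]
step 1 (rotate(1, 90)): [θ0=90°, θ1=90°]
step 2 (rotate(1, 90)): [θ0=90°, θ1=180°]
all 9 alternatives checked — unique.

rotate(1, 90), rotate(1, 90)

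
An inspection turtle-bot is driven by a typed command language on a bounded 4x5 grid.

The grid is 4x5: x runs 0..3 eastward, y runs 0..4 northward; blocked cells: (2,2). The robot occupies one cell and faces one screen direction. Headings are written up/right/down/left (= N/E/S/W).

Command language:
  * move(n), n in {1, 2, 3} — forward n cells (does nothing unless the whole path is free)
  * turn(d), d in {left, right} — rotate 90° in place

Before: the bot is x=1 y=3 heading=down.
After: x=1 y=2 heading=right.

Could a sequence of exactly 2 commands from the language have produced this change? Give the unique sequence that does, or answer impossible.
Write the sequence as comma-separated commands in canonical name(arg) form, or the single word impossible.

move(1), turn(left)

key: running turn(left) before move(1) would end elsewhere — order is forced
t0: x=1 y=3 heading=down
step 1 (move(1)): x=1 y=2 heading=down
step 2 (turn(left)): x=1 y=2 heading=right
no rival 2-sequence matches.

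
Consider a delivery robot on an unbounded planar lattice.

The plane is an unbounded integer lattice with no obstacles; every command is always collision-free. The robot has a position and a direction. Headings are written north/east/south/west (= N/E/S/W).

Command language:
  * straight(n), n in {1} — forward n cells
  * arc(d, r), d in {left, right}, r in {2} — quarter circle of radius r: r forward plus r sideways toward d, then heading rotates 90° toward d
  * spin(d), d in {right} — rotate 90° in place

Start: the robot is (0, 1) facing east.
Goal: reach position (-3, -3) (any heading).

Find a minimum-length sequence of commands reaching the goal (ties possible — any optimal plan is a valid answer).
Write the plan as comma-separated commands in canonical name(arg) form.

from: (0, 1) facing east
step 1 (straight(1)): (1, 1) facing east
step 2 (spin(right)): (1, 1) facing south
step 3 (arc(right, 2)): (-1, -1) facing west
step 4 (arc(left, 2)): (-3, -3) facing south
no 3-step plan works, so 4 is optimal.

straight(1), spin(right), arc(right, 2), arc(left, 2)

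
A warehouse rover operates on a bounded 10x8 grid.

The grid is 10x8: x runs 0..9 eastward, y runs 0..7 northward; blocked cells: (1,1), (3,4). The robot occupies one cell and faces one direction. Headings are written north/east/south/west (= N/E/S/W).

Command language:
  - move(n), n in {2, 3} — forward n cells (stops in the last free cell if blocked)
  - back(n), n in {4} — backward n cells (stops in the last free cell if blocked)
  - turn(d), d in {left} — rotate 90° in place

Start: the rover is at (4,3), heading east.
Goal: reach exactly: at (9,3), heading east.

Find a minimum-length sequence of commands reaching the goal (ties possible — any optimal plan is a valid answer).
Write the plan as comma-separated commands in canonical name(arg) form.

from: at (4,3), heading east
step 1 (move(2)): at (6,3), heading east
step 2 (move(3)): at (9,3), heading east
shorter routes all fall short; 2 is best.

move(2), move(3)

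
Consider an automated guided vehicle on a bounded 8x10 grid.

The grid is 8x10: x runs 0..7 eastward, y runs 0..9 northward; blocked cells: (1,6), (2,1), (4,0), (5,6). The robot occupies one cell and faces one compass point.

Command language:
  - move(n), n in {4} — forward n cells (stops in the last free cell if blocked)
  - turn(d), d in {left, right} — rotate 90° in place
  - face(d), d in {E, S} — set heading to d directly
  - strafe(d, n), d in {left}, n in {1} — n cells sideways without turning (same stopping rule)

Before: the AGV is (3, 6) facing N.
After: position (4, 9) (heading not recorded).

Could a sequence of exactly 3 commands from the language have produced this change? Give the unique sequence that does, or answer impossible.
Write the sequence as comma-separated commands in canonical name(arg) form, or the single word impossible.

key: move(4) runs into the grid edge before its full distance
t0: (3, 6) facing N
step 1 (move(4)): (3, 9) facing N
step 2 (face(S)): (3, 9) facing S
step 3 (strafe(left, 1)): (4, 9) facing S
all 216 alternatives checked — unique.

move(4), face(S), strafe(left, 1)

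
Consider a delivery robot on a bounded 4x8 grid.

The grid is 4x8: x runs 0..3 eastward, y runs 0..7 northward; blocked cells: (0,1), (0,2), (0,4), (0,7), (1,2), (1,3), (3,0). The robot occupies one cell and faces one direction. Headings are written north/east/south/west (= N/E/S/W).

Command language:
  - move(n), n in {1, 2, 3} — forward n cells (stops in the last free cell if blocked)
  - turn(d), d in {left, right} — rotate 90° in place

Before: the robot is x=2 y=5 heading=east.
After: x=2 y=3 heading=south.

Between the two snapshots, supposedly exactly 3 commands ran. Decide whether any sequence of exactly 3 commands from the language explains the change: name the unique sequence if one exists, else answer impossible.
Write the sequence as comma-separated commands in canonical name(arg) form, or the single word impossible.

key: order matters: swapping turn(right) and move(1) lands elsewhere
initial: x=2 y=5 heading=east
step 1 (turn(right)): x=2 y=5 heading=south
step 2 (move(1)): x=2 y=4 heading=south
step 3 (move(1)): x=2 y=3 heading=south
no other 3-command option fits: unique.

turn(right), move(1), move(1)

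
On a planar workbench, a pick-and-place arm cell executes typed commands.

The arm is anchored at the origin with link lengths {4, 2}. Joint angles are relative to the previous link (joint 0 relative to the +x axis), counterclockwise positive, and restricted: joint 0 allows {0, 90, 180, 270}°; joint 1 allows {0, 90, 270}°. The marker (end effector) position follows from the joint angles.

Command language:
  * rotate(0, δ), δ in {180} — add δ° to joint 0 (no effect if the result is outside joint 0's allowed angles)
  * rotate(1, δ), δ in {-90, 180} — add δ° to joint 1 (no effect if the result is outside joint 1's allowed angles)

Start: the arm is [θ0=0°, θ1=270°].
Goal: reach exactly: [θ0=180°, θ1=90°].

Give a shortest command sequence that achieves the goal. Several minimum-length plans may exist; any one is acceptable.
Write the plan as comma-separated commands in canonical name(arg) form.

begin: [θ0=0°, θ1=270°]
t=1 rotate(1, 180) ⇒ [θ0=0°, θ1=90°]
t=2 rotate(0, 180) ⇒ [θ0=180°, θ1=90°]
shorter routes all fall short; 2 is best.

rotate(1, 180), rotate(0, 180)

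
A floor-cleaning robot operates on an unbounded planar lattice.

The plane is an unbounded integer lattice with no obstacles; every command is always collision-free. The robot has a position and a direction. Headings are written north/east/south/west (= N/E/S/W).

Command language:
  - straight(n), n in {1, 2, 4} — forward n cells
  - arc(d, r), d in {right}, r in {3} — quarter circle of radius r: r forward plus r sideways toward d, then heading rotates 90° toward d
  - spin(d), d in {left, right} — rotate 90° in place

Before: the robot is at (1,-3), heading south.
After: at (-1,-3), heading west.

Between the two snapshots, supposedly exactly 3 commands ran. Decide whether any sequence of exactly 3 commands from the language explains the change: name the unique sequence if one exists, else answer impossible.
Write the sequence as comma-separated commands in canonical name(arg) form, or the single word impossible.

key: position moved to (-1,-3) AND the heading swung to W — translation plus rotation needed
t0: at (1,-3), heading south
step 1 (spin(right)): at (1,-3), heading west
step 2 (straight(1)): at (0,-3), heading west
step 3 (straight(1)): at (-1,-3), heading west
all 216 alternatives checked — unique.

spin(right), straight(1), straight(1)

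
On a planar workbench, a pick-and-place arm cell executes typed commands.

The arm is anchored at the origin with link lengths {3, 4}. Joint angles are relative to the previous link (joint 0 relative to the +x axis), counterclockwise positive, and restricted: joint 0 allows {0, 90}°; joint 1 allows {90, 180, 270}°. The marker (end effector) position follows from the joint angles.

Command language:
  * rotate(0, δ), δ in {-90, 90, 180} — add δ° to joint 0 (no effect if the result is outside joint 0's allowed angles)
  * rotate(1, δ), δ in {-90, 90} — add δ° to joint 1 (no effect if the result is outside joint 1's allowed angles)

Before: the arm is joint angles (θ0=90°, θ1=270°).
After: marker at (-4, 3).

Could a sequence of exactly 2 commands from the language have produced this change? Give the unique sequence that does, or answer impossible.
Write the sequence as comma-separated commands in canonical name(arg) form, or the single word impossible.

start: joint angles (θ0=90°, θ1=270°)
step 1 (rotate(1, -90)): joint angles (θ0=90°, θ1=180°)
step 2 (rotate(1, -90)): joint angles (θ0=90°, θ1=90°)
uniquely the one of 25 2-step routes that fits.

rotate(1, -90), rotate(1, -90)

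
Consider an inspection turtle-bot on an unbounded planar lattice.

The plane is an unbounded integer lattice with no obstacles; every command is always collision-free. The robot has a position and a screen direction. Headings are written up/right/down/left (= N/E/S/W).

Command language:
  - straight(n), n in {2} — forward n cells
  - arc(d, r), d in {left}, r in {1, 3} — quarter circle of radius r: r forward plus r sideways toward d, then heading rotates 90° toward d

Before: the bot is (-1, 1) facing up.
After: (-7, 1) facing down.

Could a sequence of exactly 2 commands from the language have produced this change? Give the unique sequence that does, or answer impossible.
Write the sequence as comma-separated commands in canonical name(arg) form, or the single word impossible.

arc(left, 3), arc(left, 3)

key: cell and facing (now S) both changed — the 2 commands mix motion and turning
start: (-1, 1) facing up
t=1 arc(left, 3) ⇒ (-4, 4) facing left
t=2 arc(left, 3) ⇒ (-7, 1) facing down
no rival 2-sequence matches.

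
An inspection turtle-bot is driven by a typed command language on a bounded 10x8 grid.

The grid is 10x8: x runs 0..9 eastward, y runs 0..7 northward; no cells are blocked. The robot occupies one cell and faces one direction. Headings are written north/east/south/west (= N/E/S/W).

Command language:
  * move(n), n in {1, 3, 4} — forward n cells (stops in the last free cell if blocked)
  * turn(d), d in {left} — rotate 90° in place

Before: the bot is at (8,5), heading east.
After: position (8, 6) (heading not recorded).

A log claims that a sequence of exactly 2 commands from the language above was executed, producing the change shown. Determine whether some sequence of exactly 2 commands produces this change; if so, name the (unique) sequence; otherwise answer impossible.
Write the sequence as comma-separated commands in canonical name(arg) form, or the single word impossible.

key: order matters: swapping turn(left) and move(1) lands elsewhere
initial: at (8,5), heading east
[1] after turn(left): at (8,5), heading north
[2] after move(1): at (8,6), heading north
no other 2-command option fits: unique.

turn(left), move(1)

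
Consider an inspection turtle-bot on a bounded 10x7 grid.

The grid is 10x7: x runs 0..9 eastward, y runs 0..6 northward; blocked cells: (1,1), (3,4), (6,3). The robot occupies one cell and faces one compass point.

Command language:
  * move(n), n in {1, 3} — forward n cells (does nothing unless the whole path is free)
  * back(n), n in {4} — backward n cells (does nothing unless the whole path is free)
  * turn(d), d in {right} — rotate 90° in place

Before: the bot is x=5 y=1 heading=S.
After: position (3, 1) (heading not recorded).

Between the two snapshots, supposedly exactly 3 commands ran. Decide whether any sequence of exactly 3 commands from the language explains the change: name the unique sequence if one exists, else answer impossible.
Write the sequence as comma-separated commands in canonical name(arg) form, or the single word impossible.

key: running move(1) before turn(right) would end elsewhere — order is forced
from: x=5 y=1 heading=S
step 1 (turn(right)): x=5 y=1 heading=W
step 2 (move(1)): x=4 y=1 heading=W
step 3 (move(1)): x=3 y=1 heading=W
no other 3-command option fits: unique.

turn(right), move(1), move(1)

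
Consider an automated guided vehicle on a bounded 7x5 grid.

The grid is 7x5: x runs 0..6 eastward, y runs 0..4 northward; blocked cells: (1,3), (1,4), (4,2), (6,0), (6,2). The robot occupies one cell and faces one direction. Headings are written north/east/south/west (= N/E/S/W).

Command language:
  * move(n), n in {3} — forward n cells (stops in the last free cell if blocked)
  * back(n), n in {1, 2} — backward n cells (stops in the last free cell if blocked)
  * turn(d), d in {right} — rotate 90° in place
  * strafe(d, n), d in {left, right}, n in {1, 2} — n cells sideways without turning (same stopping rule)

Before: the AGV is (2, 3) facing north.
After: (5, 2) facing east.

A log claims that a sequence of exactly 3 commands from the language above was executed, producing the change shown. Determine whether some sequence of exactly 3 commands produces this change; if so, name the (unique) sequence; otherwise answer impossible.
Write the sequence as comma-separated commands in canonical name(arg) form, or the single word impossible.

turn(right), move(3), strafe(right, 1)

key: position moved to (5,2) AND the heading swung to E — translation plus rotation needed
t0: (2, 3) facing north
t=1 turn(right) ⇒ (2, 3) facing east
t=2 move(3) ⇒ (5, 3) facing east
t=3 strafe(right, 1) ⇒ (5, 2) facing east
no other 3-command option fits: unique.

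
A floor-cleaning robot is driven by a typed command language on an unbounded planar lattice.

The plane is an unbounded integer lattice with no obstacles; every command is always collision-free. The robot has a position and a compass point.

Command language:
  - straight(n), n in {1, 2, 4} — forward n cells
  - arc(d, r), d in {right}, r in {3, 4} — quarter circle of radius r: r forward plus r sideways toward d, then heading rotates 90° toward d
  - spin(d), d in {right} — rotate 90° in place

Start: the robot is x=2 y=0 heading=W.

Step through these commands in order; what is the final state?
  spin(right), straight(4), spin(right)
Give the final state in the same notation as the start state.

begin: x=2 y=0 heading=W
1. spin(right) → x=2 y=0 heading=N
2. straight(4) → x=2 y=4 heading=N
3. spin(right) → x=2 y=4 heading=E

x=2 y=4 heading=E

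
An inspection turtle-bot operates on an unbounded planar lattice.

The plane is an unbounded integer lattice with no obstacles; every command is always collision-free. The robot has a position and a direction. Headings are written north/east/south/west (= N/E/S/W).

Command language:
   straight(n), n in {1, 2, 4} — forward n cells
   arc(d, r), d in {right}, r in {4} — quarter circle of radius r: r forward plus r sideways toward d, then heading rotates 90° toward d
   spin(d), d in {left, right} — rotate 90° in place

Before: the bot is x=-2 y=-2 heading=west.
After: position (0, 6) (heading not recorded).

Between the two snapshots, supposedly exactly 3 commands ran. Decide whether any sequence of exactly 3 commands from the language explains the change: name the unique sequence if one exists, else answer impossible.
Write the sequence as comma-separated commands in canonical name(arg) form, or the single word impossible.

key: running straight(2) before arc(right, 4) would end elsewhere — order is forced
t0: x=-2 y=-2 heading=west
t=1 arc(right, 4) ⇒ x=-6 y=2 heading=north
t=2 arc(right, 4) ⇒ x=-2 y=6 heading=east
t=3 straight(2) ⇒ x=0 y=6 heading=east
no other 3-command option fits: unique.

arc(right, 4), arc(right, 4), straight(2)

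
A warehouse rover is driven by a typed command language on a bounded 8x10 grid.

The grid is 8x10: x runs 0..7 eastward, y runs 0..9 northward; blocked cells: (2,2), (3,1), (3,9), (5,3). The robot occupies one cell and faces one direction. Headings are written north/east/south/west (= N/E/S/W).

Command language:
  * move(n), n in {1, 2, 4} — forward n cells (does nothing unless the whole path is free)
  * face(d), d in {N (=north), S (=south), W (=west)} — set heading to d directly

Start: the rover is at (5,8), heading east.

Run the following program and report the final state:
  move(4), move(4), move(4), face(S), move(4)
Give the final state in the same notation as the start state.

at (5,4), heading south

from: at (5,8), heading east
[1] after move(4): at (5,8), heading east
[2] after move(4): at (5,8), heading east
[3] after move(4): at (5,8), heading east
[4] after face(S): at (5,8), heading south
[5] after move(4): at (5,4), heading south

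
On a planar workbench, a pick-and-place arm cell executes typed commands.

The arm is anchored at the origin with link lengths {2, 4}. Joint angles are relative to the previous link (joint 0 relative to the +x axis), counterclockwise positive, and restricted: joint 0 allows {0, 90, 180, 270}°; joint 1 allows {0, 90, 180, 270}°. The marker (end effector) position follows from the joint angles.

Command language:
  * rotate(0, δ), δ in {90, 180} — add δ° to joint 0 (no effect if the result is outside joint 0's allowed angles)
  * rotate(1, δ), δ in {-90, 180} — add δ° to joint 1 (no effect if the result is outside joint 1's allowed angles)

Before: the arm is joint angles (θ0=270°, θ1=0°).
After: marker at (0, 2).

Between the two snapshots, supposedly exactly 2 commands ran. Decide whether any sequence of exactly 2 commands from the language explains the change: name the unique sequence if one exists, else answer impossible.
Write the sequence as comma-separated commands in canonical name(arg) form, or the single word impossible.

from: joint angles (θ0=270°, θ1=0°)
t=1 rotate(1, -90) ⇒ joint angles (θ0=270°, θ1=270°)
t=2 rotate(1, -90) ⇒ joint angles (θ0=270°, θ1=180°)
no other 2-command option fits: unique.

rotate(1, -90), rotate(1, -90)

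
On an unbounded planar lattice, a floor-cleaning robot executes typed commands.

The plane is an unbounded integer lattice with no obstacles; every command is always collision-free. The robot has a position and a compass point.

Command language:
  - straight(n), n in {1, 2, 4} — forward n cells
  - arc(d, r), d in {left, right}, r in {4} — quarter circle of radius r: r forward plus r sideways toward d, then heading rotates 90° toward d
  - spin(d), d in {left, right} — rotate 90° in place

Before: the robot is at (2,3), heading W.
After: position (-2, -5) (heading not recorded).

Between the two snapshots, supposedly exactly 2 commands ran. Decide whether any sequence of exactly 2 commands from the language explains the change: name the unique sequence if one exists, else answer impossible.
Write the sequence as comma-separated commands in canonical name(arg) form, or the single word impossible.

arc(left, 4), straight(4)

key: order matters: swapping arc(left, 4) and straight(4) lands elsewhere
begin: at (2,3), heading W
step 1 (arc(left, 4)): at (-2,-1), heading S
step 2 (straight(4)): at (-2,-5), heading S
all 49 alternatives checked — unique.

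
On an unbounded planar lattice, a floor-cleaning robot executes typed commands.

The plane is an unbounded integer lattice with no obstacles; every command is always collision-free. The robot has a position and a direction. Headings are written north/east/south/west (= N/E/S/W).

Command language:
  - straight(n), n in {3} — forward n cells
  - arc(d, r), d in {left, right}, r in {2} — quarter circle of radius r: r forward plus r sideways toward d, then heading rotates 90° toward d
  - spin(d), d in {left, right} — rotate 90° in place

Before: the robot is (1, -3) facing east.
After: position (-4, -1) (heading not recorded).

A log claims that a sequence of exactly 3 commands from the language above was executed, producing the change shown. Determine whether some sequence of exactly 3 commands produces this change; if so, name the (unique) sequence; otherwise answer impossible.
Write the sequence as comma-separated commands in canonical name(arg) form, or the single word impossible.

spin(left), arc(left, 2), straight(3)

key: order matters: swapping spin(left) and straight(3) lands elsewhere
t0: (1, -3) facing east
step 1 (spin(left)): (1, -3) facing north
step 2 (arc(left, 2)): (-1, -1) facing west
step 3 (straight(3)): (-4, -1) facing west
no rival 3-sequence matches.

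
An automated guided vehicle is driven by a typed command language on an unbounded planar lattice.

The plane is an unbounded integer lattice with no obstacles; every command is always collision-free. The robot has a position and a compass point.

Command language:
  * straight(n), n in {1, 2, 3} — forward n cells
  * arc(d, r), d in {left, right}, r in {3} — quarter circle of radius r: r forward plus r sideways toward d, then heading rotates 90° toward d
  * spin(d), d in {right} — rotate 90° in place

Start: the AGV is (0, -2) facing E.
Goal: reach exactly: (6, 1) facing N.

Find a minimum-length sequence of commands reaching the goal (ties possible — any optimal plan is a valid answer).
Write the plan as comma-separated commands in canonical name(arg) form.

initial: (0, -2) facing E
step 1 (straight(3)): (3, -2) facing E
step 2 (arc(left, 3)): (6, 1) facing N
no 1-step plan works, so 2 is optimal.

straight(3), arc(left, 3)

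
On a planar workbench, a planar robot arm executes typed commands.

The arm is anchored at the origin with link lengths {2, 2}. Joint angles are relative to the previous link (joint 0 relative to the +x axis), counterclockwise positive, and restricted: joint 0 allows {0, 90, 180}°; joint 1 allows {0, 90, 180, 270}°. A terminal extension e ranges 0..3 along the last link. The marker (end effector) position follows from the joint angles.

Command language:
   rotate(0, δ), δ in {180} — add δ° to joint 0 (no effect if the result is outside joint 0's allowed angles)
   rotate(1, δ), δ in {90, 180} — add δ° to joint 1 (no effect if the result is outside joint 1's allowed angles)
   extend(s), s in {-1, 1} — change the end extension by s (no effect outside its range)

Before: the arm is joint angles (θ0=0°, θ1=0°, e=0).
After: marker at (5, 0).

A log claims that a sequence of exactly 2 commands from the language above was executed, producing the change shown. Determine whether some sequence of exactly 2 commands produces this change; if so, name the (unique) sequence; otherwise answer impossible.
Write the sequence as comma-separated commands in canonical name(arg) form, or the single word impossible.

key: order matters: swapping extend(-1) and extend(1) lands elsewhere
from: joint angles (θ0=0°, θ1=0°, e=0)
[1] after extend(-1): joint angles (θ0=0°, θ1=0°, e=0)
[2] after extend(1): joint angles (θ0=0°, θ1=0°, e=1)
no other 2-command option fits: unique.

extend(-1), extend(1)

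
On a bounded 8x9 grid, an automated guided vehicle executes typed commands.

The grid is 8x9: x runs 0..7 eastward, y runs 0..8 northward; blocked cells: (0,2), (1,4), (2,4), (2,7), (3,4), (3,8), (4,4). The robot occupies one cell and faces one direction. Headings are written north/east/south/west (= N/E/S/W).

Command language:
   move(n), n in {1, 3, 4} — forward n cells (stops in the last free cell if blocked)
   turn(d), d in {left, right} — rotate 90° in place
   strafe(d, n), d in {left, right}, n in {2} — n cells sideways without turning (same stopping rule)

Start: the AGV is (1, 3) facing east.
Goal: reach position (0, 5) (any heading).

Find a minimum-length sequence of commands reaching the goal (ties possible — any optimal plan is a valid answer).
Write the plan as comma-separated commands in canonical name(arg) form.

turn(right), turn(right), move(4), strafe(right, 2)

start: (1, 3) facing east
t=1 turn(right) ⇒ (1, 3) facing south
t=2 turn(right) ⇒ (1, 3) facing west
t=3 move(4) ⇒ (0, 3) facing west
t=4 strafe(right, 2) ⇒ (0, 5) facing west
no 3-step plan works, so 4 is optimal.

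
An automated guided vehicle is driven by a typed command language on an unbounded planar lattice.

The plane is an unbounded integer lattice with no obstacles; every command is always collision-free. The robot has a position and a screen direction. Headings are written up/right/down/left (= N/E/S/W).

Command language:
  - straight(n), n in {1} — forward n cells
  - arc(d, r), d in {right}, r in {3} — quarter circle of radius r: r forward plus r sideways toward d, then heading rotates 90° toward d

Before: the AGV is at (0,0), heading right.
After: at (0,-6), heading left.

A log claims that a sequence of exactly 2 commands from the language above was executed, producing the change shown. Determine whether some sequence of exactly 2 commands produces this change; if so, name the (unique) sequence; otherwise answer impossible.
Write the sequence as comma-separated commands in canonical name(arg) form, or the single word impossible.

arc(right, 3), arc(right, 3)

key: position moved to (0,-6) AND the heading swung to W — translation plus rotation needed
begin: at (0,0), heading right
1. arc(right, 3) → at (3,-3), heading down
2. arc(right, 3) → at (0,-6), heading left
no other 2-command option fits: unique.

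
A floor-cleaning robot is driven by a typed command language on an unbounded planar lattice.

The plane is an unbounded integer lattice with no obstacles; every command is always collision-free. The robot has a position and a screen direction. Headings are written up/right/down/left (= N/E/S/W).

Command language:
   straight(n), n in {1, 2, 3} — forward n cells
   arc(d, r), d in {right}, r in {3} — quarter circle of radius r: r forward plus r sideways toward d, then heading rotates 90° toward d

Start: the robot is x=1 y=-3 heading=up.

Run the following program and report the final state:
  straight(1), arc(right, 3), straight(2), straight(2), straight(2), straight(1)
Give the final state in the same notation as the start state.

x=11 y=1 heading=right

start: x=1 y=-3 heading=up
1. straight(1) → x=1 y=-2 heading=up
2. arc(right, 3) → x=4 y=1 heading=right
3. straight(2) → x=6 y=1 heading=right
4. straight(2) → x=8 y=1 heading=right
5. straight(2) → x=10 y=1 heading=right
6. straight(1) → x=11 y=1 heading=right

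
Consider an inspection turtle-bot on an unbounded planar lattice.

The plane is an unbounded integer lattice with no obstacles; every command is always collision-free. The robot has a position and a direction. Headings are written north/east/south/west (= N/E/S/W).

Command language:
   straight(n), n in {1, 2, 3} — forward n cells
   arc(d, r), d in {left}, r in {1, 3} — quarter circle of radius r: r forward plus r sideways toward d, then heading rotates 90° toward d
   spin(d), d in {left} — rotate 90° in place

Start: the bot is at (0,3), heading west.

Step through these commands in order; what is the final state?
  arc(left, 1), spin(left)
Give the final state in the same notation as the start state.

at (-1,2), heading east

t0: at (0,3), heading west
step 1 (arc(left, 1)): at (-1,2), heading south
step 2 (spin(left)): at (-1,2), heading east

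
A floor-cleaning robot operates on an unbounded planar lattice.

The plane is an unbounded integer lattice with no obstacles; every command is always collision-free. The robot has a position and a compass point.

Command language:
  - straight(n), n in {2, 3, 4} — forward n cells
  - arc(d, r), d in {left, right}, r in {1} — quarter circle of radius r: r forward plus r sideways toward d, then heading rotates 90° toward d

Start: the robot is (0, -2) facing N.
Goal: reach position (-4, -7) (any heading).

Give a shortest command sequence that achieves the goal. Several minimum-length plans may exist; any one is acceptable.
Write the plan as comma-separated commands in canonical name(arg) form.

arc(left, 1), straight(2), arc(left, 1), straight(2), straight(3)

t0: (0, -2) facing N
t=1 arc(left, 1) ⇒ (-1, -1) facing W
t=2 straight(2) ⇒ (-3, -1) facing W
t=3 arc(left, 1) ⇒ (-4, -2) facing S
t=4 straight(2) ⇒ (-4, -4) facing S
t=5 straight(3) ⇒ (-4, -7) facing S
minimal: 5 command(s), checked below 5.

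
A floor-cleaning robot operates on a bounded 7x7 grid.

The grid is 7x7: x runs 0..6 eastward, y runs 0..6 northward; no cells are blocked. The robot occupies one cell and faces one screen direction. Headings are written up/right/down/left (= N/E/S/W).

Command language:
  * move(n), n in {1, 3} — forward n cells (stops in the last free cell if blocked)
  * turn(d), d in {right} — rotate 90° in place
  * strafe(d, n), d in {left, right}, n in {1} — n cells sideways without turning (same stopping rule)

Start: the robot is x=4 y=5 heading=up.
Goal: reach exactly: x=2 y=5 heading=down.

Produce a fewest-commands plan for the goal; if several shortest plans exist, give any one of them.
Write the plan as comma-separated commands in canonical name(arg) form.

t0: x=4 y=5 heading=up
[1] after turn(right): x=4 y=5 heading=right
[2] after turn(right): x=4 y=5 heading=down
[3] after strafe(right, 1): x=3 y=5 heading=down
[4] after strafe(right, 1): x=2 y=5 heading=down
nothing shorter than 4 reaches the goal.

turn(right), turn(right), strafe(right, 1), strafe(right, 1)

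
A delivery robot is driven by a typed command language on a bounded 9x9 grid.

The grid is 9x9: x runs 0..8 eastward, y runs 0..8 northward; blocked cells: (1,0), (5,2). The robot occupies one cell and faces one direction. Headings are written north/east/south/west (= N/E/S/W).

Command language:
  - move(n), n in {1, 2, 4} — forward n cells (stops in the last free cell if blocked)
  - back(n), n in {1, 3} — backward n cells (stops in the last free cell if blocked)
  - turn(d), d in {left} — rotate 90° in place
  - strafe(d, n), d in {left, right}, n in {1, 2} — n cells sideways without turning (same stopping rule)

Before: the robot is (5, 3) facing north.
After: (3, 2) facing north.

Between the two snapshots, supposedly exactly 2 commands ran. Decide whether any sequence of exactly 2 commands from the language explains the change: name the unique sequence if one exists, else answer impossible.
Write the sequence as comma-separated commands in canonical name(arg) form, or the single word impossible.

key: order matters: swapping strafe(left, 2) and back(1) lands elsewhere
begin: (5, 3) facing north
step 1 (strafe(left, 2)): (3, 3) facing north
step 2 (back(1)): (3, 2) facing north
no rival 2-sequence matches.

strafe(left, 2), back(1)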